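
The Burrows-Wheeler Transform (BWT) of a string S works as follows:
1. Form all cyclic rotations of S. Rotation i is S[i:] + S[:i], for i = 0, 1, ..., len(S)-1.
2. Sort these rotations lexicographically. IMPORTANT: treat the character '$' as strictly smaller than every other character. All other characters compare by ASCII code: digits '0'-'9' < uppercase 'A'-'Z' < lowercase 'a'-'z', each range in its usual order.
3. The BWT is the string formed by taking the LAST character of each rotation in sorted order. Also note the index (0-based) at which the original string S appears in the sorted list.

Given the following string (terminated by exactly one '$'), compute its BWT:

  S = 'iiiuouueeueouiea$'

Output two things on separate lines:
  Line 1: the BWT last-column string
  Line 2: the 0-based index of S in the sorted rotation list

Answer: aeiuueu$iieuueoio
7

Derivation:
All 17 rotations (rotation i = S[i:]+S[:i]):
  rot[0] = iiiuouueeueouiea$
  rot[1] = iiuouueeueouiea$i
  rot[2] = iuouueeueouiea$ii
  rot[3] = uouueeueouiea$iii
  rot[4] = ouueeueouiea$iiiu
  rot[5] = uueeueouiea$iiiuo
  rot[6] = ueeueouiea$iiiuou
  rot[7] = eeueouiea$iiiuouu
  rot[8] = eueouiea$iiiuouue
  rot[9] = ueouiea$iiiuouuee
  rot[10] = eouiea$iiiuouueeu
  rot[11] = ouiea$iiiuouueeue
  rot[12] = uiea$iiiuouueeueo
  rot[13] = iea$iiiuouueeueou
  rot[14] = ea$iiiuouueeueoui
  rot[15] = a$iiiuouueeueouie
  rot[16] = $iiiuouueeueouiea
Sorted (with $ < everything):
  sorted[0] = $iiiuouueeueouiea  (last char: 'a')
  sorted[1] = a$iiiuouueeueouie  (last char: 'e')
  sorted[2] = ea$iiiuouueeueoui  (last char: 'i')
  sorted[3] = eeueouiea$iiiuouu  (last char: 'u')
  sorted[4] = eouiea$iiiuouueeu  (last char: 'u')
  sorted[5] = eueouiea$iiiuouue  (last char: 'e')
  sorted[6] = iea$iiiuouueeueou  (last char: 'u')
  sorted[7] = iiiuouueeueouiea$  (last char: '$')
  sorted[8] = iiuouueeueouiea$i  (last char: 'i')
  sorted[9] = iuouueeueouiea$ii  (last char: 'i')
  sorted[10] = ouiea$iiiuouueeue  (last char: 'e')
  sorted[11] = ouueeueouiea$iiiu  (last char: 'u')
  sorted[12] = ueeueouiea$iiiuou  (last char: 'u')
  sorted[13] = ueouiea$iiiuouuee  (last char: 'e')
  sorted[14] = uiea$iiiuouueeueo  (last char: 'o')
  sorted[15] = uouueeueouiea$iii  (last char: 'i')
  sorted[16] = uueeueouiea$iiiuo  (last char: 'o')
Last column: aeiuueu$iieuueoio
Original string S is at sorted index 7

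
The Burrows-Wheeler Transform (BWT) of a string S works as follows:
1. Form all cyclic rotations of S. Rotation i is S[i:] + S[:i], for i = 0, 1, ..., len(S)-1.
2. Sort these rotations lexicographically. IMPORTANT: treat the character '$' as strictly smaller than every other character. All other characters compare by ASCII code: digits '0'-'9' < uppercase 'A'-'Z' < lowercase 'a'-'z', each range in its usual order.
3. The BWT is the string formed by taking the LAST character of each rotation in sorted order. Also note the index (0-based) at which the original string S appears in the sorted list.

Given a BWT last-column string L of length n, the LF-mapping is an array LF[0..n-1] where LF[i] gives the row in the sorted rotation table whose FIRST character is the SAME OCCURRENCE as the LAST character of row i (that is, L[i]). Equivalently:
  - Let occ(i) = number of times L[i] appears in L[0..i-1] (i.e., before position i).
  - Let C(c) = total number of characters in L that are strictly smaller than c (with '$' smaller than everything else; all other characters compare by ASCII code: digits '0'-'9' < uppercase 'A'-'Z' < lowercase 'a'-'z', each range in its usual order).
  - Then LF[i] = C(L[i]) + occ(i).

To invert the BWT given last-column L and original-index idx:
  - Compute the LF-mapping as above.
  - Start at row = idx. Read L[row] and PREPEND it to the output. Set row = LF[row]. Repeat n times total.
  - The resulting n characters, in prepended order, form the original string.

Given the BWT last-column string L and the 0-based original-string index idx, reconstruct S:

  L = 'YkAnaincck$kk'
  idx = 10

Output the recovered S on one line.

LF mapping: 2 7 1 11 3 6 12 4 5 8 0 9 10
Walk LF starting at row 10, prepending L[row]:
  step 1: row=10, L[10]='$', prepend. Next row=LF[10]=0
  step 2: row=0, L[0]='Y', prepend. Next row=LF[0]=2
  step 3: row=2, L[2]='A', prepend. Next row=LF[2]=1
  step 4: row=1, L[1]='k', prepend. Next row=LF[1]=7
  step 5: row=7, L[7]='c', prepend. Next row=LF[7]=4
  step 6: row=4, L[4]='a', prepend. Next row=LF[4]=3
  step 7: row=3, L[3]='n', prepend. Next row=LF[3]=11
  step 8: row=11, L[11]='k', prepend. Next row=LF[11]=9
  step 9: row=9, L[9]='k', prepend. Next row=LF[9]=8
  step 10: row=8, L[8]='c', prepend. Next row=LF[8]=5
  step 11: row=5, L[5]='i', prepend. Next row=LF[5]=6
  step 12: row=6, L[6]='n', prepend. Next row=LF[6]=12
  step 13: row=12, L[12]='k', prepend. Next row=LF[12]=10
Reversed output: knickknackAY$

Answer: knickknackAY$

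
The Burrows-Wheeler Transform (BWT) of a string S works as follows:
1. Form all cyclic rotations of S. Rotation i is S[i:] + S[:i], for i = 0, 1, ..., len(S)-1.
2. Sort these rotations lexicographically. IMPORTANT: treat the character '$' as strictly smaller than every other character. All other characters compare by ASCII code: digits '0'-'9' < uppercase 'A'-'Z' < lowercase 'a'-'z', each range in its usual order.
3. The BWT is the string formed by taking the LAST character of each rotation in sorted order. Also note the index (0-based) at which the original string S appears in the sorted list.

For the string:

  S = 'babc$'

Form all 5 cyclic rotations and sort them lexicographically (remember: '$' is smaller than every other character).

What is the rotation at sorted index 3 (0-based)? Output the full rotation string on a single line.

All 5 rotations (rotation i = S[i:]+S[:i]):
  rot[0] = babc$
  rot[1] = abc$b
  rot[2] = bc$ba
  rot[3] = c$bab
  rot[4] = $babc
Sorted (with $ < everything):
  sorted[0] = $babc
  sorted[1] = abc$b
  sorted[2] = babc$
  sorted[3] = bc$ba
  sorted[4] = c$bab
sorted[3] = bc$ba

Answer: bc$ba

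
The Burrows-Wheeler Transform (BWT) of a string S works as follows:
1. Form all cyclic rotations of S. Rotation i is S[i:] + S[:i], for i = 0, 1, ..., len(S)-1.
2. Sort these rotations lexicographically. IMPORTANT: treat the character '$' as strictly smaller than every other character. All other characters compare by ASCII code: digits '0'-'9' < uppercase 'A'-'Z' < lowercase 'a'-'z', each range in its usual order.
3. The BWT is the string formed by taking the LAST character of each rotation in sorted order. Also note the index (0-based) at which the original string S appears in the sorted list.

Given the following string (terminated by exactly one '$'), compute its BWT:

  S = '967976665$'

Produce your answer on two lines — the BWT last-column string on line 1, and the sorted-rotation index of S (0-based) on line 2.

Answer: 56667996$7
8

Derivation:
All 10 rotations (rotation i = S[i:]+S[:i]):
  rot[0] = 967976665$
  rot[1] = 67976665$9
  rot[2] = 7976665$96
  rot[3] = 976665$967
  rot[4] = 76665$9679
  rot[5] = 6665$96797
  rot[6] = 665$967976
  rot[7] = 65$9679766
  rot[8] = 5$96797666
  rot[9] = $967976665
Sorted (with $ < everything):
  sorted[0] = $967976665  (last char: '5')
  sorted[1] = 5$96797666  (last char: '6')
  sorted[2] = 65$9679766  (last char: '6')
  sorted[3] = 665$967976  (last char: '6')
  sorted[4] = 6665$96797  (last char: '7')
  sorted[5] = 67976665$9  (last char: '9')
  sorted[6] = 76665$9679  (last char: '9')
  sorted[7] = 7976665$96  (last char: '6')
  sorted[8] = 967976665$  (last char: '$')
  sorted[9] = 976665$967  (last char: '7')
Last column: 56667996$7
Original string S is at sorted index 8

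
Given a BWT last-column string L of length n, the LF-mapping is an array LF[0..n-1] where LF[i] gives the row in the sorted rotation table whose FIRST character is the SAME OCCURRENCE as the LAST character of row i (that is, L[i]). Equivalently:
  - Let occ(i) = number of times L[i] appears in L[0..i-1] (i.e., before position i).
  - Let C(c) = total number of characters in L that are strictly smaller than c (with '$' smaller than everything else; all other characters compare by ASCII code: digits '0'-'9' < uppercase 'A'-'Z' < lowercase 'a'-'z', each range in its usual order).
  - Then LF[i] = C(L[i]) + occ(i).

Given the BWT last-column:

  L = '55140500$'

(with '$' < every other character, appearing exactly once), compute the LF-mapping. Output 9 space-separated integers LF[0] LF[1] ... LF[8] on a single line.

Char counts: '$':1, '0':3, '1':1, '4':1, '5':3
C (first-col start): C('$')=0, C('0')=1, C('1')=4, C('4')=5, C('5')=6
L[0]='5': occ=0, LF[0]=C('5')+0=6+0=6
L[1]='5': occ=1, LF[1]=C('5')+1=6+1=7
L[2]='1': occ=0, LF[2]=C('1')+0=4+0=4
L[3]='4': occ=0, LF[3]=C('4')+0=5+0=5
L[4]='0': occ=0, LF[4]=C('0')+0=1+0=1
L[5]='5': occ=2, LF[5]=C('5')+2=6+2=8
L[6]='0': occ=1, LF[6]=C('0')+1=1+1=2
L[7]='0': occ=2, LF[7]=C('0')+2=1+2=3
L[8]='$': occ=0, LF[8]=C('$')+0=0+0=0

Answer: 6 7 4 5 1 8 2 3 0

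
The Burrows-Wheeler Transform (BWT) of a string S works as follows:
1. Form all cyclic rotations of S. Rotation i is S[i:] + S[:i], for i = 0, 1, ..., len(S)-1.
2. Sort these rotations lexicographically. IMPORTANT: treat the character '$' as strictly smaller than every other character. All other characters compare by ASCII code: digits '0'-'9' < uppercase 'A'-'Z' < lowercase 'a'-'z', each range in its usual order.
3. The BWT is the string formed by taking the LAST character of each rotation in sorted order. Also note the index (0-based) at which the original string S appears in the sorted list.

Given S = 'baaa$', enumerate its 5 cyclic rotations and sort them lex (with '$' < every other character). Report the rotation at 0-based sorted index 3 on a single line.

All 5 rotations (rotation i = S[i:]+S[:i]):
  rot[0] = baaa$
  rot[1] = aaa$b
  rot[2] = aa$ba
  rot[3] = a$baa
  rot[4] = $baaa
Sorted (with $ < everything):
  sorted[0] = $baaa
  sorted[1] = a$baa
  sorted[2] = aa$ba
  sorted[3] = aaa$b
  sorted[4] = baaa$
sorted[3] = aaa$b

Answer: aaa$b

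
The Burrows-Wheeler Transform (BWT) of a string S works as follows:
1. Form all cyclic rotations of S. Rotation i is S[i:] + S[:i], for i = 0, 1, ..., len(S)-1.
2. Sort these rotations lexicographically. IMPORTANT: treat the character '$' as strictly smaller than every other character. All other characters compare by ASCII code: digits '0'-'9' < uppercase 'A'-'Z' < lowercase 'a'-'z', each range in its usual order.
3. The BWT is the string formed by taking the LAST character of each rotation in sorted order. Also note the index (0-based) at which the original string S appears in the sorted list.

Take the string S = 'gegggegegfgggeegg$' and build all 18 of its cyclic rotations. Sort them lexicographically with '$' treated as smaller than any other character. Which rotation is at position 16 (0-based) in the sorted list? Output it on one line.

Answer: gggeegg$gegggegegf

Derivation:
All 18 rotations (rotation i = S[i:]+S[:i]):
  rot[0] = gegggegegfgggeegg$
  rot[1] = egggegegfgggeegg$g
  rot[2] = gggegegfgggeegg$ge
  rot[3] = ggegegfgggeegg$geg
  rot[4] = gegegfgggeegg$gegg
  rot[5] = egegfgggeegg$geggg
  rot[6] = gegfgggeegg$geggge
  rot[7] = egfgggeegg$gegggeg
  rot[8] = gfgggeegg$gegggege
  rot[9] = fgggeegg$gegggegeg
  rot[10] = gggeegg$gegggegegf
  rot[11] = ggeegg$gegggegegfg
  rot[12] = geegg$gegggegegfgg
  rot[13] = eegg$gegggegegfggg
  rot[14] = egg$gegggegegfggge
  rot[15] = gg$gegggegegfgggee
  rot[16] = g$gegggegegfgggeeg
  rot[17] = $gegggegegfgggeegg
Sorted (with $ < everything):
  sorted[0] = $gegggegegfgggeegg
  sorted[1] = eegg$gegggegegfggg
  sorted[2] = egegfgggeegg$geggg
  sorted[3] = egfgggeegg$gegggeg
  sorted[4] = egg$gegggegegfggge
  sorted[5] = egggegegfgggeegg$g
  sorted[6] = fgggeegg$gegggegeg
  sorted[7] = g$gegggegegfgggeeg
  sorted[8] = geegg$gegggegegfgg
  sorted[9] = gegegfgggeegg$gegg
  sorted[10] = gegfgggeegg$geggge
  sorted[11] = gegggegegfgggeegg$
  sorted[12] = gfgggeegg$gegggege
  sorted[13] = gg$gegggegegfgggee
  sorted[14] = ggeegg$gegggegegfg
  sorted[15] = ggegegfgggeegg$geg
  sorted[16] = gggeegg$gegggegegf
  sorted[17] = gggegegfgggeegg$ge
sorted[16] = gggeegg$gegggegegf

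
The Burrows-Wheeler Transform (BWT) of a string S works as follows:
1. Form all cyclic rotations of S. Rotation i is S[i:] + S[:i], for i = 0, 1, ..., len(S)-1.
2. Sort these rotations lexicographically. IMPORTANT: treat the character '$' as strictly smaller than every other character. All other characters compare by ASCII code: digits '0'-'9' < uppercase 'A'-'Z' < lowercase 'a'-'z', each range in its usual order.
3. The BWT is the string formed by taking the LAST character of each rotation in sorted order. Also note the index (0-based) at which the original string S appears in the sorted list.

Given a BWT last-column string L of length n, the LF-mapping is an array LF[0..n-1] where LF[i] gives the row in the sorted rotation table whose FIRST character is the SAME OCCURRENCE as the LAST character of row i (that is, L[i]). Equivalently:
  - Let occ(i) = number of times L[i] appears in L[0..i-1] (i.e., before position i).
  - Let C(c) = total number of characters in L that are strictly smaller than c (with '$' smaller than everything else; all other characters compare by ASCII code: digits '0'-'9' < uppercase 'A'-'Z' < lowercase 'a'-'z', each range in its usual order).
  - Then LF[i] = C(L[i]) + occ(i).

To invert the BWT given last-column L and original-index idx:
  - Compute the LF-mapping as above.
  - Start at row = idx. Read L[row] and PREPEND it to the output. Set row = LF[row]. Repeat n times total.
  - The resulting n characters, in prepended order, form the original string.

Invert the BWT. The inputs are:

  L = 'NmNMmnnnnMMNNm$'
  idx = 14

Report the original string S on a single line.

LF mapping: 4 8 5 1 9 11 12 13 14 2 3 6 7 10 0
Walk LF starting at row 14, prepending L[row]:
  step 1: row=14, L[14]='$', prepend. Next row=LF[14]=0
  step 2: row=0, L[0]='N', prepend. Next row=LF[0]=4
  step 3: row=4, L[4]='m', prepend. Next row=LF[4]=9
  step 4: row=9, L[9]='M', prepend. Next row=LF[9]=2
  step 5: row=2, L[2]='N', prepend. Next row=LF[2]=5
  step 6: row=5, L[5]='n', prepend. Next row=LF[5]=11
  step 7: row=11, L[11]='N', prepend. Next row=LF[11]=6
  step 8: row=6, L[6]='n', prepend. Next row=LF[6]=12
  step 9: row=12, L[12]='N', prepend. Next row=LF[12]=7
  step 10: row=7, L[7]='n', prepend. Next row=LF[7]=13
  step 11: row=13, L[13]='m', prepend. Next row=LF[13]=10
  step 12: row=10, L[10]='M', prepend. Next row=LF[10]=3
  step 13: row=3, L[3]='M', prepend. Next row=LF[3]=1
  step 14: row=1, L[1]='m', prepend. Next row=LF[1]=8
  step 15: row=8, L[8]='n', prepend. Next row=LF[8]=14
Reversed output: nmMMmnNnNnNMmN$

Answer: nmMMmnNnNnNMmN$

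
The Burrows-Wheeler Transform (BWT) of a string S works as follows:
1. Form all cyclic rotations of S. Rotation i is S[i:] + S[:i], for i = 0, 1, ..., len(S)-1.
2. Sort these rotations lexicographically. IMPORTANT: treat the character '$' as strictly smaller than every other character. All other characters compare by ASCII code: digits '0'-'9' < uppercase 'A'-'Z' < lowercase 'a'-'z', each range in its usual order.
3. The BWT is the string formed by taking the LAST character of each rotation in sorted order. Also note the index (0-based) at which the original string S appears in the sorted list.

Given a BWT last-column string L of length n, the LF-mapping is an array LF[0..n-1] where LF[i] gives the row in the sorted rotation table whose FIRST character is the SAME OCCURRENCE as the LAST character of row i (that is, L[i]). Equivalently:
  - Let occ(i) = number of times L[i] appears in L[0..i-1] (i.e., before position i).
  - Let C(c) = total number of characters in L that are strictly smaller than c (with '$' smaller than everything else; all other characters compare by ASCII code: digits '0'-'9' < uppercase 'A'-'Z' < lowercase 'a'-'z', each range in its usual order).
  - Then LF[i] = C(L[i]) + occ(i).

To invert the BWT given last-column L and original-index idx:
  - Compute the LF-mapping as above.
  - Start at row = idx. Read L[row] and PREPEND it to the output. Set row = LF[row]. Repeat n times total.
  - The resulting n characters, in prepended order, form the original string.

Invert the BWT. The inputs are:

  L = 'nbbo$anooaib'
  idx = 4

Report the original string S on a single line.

Answer: baobabonion$

Derivation:
LF mapping: 7 3 4 9 0 1 8 10 11 2 6 5
Walk LF starting at row 4, prepending L[row]:
  step 1: row=4, L[4]='$', prepend. Next row=LF[4]=0
  step 2: row=0, L[0]='n', prepend. Next row=LF[0]=7
  step 3: row=7, L[7]='o', prepend. Next row=LF[7]=10
  step 4: row=10, L[10]='i', prepend. Next row=LF[10]=6
  step 5: row=6, L[6]='n', prepend. Next row=LF[6]=8
  step 6: row=8, L[8]='o', prepend. Next row=LF[8]=11
  step 7: row=11, L[11]='b', prepend. Next row=LF[11]=5
  step 8: row=5, L[5]='a', prepend. Next row=LF[5]=1
  step 9: row=1, L[1]='b', prepend. Next row=LF[1]=3
  step 10: row=3, L[3]='o', prepend. Next row=LF[3]=9
  step 11: row=9, L[9]='a', prepend. Next row=LF[9]=2
  step 12: row=2, L[2]='b', prepend. Next row=LF[2]=4
Reversed output: baobabonion$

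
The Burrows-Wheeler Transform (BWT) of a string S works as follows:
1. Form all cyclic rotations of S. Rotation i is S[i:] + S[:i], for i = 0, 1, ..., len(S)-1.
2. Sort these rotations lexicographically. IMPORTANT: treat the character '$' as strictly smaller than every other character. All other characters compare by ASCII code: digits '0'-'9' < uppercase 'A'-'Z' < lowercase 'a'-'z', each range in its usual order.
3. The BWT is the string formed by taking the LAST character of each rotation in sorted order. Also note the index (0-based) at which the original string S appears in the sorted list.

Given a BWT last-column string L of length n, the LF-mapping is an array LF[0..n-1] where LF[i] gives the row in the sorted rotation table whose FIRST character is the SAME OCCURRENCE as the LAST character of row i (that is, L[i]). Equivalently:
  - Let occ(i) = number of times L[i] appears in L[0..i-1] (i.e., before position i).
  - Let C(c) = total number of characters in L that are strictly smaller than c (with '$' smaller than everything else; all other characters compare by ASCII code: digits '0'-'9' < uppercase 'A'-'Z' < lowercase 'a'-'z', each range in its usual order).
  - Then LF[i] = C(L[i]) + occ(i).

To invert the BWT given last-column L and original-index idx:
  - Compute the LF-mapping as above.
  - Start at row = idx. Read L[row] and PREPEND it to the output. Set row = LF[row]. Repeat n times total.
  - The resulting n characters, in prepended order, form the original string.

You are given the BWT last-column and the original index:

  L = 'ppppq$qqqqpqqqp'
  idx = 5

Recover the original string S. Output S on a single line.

Answer: pqqpqqqqqqpppp$

Derivation:
LF mapping: 1 2 3 4 7 0 8 9 10 11 5 12 13 14 6
Walk LF starting at row 5, prepending L[row]:
  step 1: row=5, L[5]='$', prepend. Next row=LF[5]=0
  step 2: row=0, L[0]='p', prepend. Next row=LF[0]=1
  step 3: row=1, L[1]='p', prepend. Next row=LF[1]=2
  step 4: row=2, L[2]='p', prepend. Next row=LF[2]=3
  step 5: row=3, L[3]='p', prepend. Next row=LF[3]=4
  step 6: row=4, L[4]='q', prepend. Next row=LF[4]=7
  step 7: row=7, L[7]='q', prepend. Next row=LF[7]=9
  step 8: row=9, L[9]='q', prepend. Next row=LF[9]=11
  step 9: row=11, L[11]='q', prepend. Next row=LF[11]=12
  step 10: row=12, L[12]='q', prepend. Next row=LF[12]=13
  step 11: row=13, L[13]='q', prepend. Next row=LF[13]=14
  step 12: row=14, L[14]='p', prepend. Next row=LF[14]=6
  step 13: row=6, L[6]='q', prepend. Next row=LF[6]=8
  step 14: row=8, L[8]='q', prepend. Next row=LF[8]=10
  step 15: row=10, L[10]='p', prepend. Next row=LF[10]=5
Reversed output: pqqpqqqqqqpppp$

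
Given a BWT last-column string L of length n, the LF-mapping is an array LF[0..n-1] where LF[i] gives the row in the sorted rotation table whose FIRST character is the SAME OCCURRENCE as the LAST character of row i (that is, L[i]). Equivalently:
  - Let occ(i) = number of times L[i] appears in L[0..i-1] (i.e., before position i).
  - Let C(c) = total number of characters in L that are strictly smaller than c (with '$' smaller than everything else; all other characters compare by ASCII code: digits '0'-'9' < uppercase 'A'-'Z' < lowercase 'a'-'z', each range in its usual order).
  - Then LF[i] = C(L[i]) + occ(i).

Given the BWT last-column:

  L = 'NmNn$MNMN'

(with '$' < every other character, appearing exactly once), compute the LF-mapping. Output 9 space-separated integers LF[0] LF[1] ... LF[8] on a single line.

Char counts: '$':1, 'M':2, 'N':4, 'm':1, 'n':1
C (first-col start): C('$')=0, C('M')=1, C('N')=3, C('m')=7, C('n')=8
L[0]='N': occ=0, LF[0]=C('N')+0=3+0=3
L[1]='m': occ=0, LF[1]=C('m')+0=7+0=7
L[2]='N': occ=1, LF[2]=C('N')+1=3+1=4
L[3]='n': occ=0, LF[3]=C('n')+0=8+0=8
L[4]='$': occ=0, LF[4]=C('$')+0=0+0=0
L[5]='M': occ=0, LF[5]=C('M')+0=1+0=1
L[6]='N': occ=2, LF[6]=C('N')+2=3+2=5
L[7]='M': occ=1, LF[7]=C('M')+1=1+1=2
L[8]='N': occ=3, LF[8]=C('N')+3=3+3=6

Answer: 3 7 4 8 0 1 5 2 6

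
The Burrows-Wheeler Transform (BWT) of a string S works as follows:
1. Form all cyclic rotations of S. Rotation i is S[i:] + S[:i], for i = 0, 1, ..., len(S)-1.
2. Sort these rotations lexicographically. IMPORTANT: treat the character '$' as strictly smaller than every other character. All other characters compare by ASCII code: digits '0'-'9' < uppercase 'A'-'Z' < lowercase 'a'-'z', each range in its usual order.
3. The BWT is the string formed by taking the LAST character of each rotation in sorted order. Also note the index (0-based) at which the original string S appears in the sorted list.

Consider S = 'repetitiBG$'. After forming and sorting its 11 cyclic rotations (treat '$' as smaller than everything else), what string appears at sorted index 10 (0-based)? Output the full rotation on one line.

All 11 rotations (rotation i = S[i:]+S[:i]):
  rot[0] = repetitiBG$
  rot[1] = epetitiBG$r
  rot[2] = petitiBG$re
  rot[3] = etitiBG$rep
  rot[4] = titiBG$repe
  rot[5] = itiBG$repet
  rot[6] = tiBG$repeti
  rot[7] = iBG$repetit
  rot[8] = BG$repetiti
  rot[9] = G$repetitiB
  rot[10] = $repetitiBG
Sorted (with $ < everything):
  sorted[0] = $repetitiBG
  sorted[1] = BG$repetiti
  sorted[2] = G$repetitiB
  sorted[3] = epetitiBG$r
  sorted[4] = etitiBG$rep
  sorted[5] = iBG$repetit
  sorted[6] = itiBG$repet
  sorted[7] = petitiBG$re
  sorted[8] = repetitiBG$
  sorted[9] = tiBG$repeti
  sorted[10] = titiBG$repe
sorted[10] = titiBG$repe

Answer: titiBG$repe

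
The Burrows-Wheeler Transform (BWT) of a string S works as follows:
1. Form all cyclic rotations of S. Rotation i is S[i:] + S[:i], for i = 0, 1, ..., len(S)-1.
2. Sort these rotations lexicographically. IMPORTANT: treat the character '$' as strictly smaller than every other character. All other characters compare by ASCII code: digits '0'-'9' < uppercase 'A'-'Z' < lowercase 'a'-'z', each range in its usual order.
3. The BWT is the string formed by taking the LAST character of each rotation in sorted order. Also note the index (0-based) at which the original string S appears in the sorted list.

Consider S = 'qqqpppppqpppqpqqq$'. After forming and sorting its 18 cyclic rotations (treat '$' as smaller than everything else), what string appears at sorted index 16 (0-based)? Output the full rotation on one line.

Answer: qqq$qqqpppppqpppqp

Derivation:
All 18 rotations (rotation i = S[i:]+S[:i]):
  rot[0] = qqqpppppqpppqpqqq$
  rot[1] = qqpppppqpppqpqqq$q
  rot[2] = qpppppqpppqpqqq$qq
  rot[3] = pppppqpppqpqqq$qqq
  rot[4] = ppppqpppqpqqq$qqqp
  rot[5] = pppqpppqpqqq$qqqpp
  rot[6] = ppqpppqpqqq$qqqppp
  rot[7] = pqpppqpqqq$qqqpppp
  rot[8] = qpppqpqqq$qqqppppp
  rot[9] = pppqpqqq$qqqpppppq
  rot[10] = ppqpqqq$qqqpppppqp
  rot[11] = pqpqqq$qqqpppppqpp
  rot[12] = qpqqq$qqqpppppqppp
  rot[13] = pqqq$qqqpppppqpppq
  rot[14] = qqq$qqqpppppqpppqp
  rot[15] = qq$qqqpppppqpppqpq
  rot[16] = q$qqqpppppqpppqpqq
  rot[17] = $qqqpppppqpppqpqqq
Sorted (with $ < everything):
  sorted[0] = $qqqpppppqpppqpqqq
  sorted[1] = pppppqpppqpqqq$qqq
  sorted[2] = ppppqpppqpqqq$qqqp
  sorted[3] = pppqpppqpqqq$qqqpp
  sorted[4] = pppqpqqq$qqqpppppq
  sorted[5] = ppqpppqpqqq$qqqppp
  sorted[6] = ppqpqqq$qqqpppppqp
  sorted[7] = pqpppqpqqq$qqqpppp
  sorted[8] = pqpqqq$qqqpppppqpp
  sorted[9] = pqqq$qqqpppppqpppq
  sorted[10] = q$qqqpppppqpppqpqq
  sorted[11] = qpppppqpppqpqqq$qq
  sorted[12] = qpppqpqqq$qqqppppp
  sorted[13] = qpqqq$qqqpppppqppp
  sorted[14] = qq$qqqpppppqpppqpq
  sorted[15] = qqpppppqpppqpqqq$q
  sorted[16] = qqq$qqqpppppqpppqp
  sorted[17] = qqqpppppqpppqpqqq$
sorted[16] = qqq$qqqpppppqpppqp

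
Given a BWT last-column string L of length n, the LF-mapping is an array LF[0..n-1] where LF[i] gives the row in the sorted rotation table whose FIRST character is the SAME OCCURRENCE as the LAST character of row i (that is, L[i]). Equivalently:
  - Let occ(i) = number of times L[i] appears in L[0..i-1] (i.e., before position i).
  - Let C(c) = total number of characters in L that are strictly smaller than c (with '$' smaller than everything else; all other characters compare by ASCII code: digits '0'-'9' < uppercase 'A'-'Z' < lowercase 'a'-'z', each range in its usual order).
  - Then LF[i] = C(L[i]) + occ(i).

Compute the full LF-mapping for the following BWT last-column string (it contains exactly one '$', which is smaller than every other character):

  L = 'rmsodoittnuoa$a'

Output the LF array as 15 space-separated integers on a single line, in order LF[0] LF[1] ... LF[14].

Answer: 10 5 11 7 3 8 4 12 13 6 14 9 1 0 2

Derivation:
Char counts: '$':1, 'a':2, 'd':1, 'i':1, 'm':1, 'n':1, 'o':3, 'r':1, 's':1, 't':2, 'u':1
C (first-col start): C('$')=0, C('a')=1, C('d')=3, C('i')=4, C('m')=5, C('n')=6, C('o')=7, C('r')=10, C('s')=11, C('t')=12, C('u')=14
L[0]='r': occ=0, LF[0]=C('r')+0=10+0=10
L[1]='m': occ=0, LF[1]=C('m')+0=5+0=5
L[2]='s': occ=0, LF[2]=C('s')+0=11+0=11
L[3]='o': occ=0, LF[3]=C('o')+0=7+0=7
L[4]='d': occ=0, LF[4]=C('d')+0=3+0=3
L[5]='o': occ=1, LF[5]=C('o')+1=7+1=8
L[6]='i': occ=0, LF[6]=C('i')+0=4+0=4
L[7]='t': occ=0, LF[7]=C('t')+0=12+0=12
L[8]='t': occ=1, LF[8]=C('t')+1=12+1=13
L[9]='n': occ=0, LF[9]=C('n')+0=6+0=6
L[10]='u': occ=0, LF[10]=C('u')+0=14+0=14
L[11]='o': occ=2, LF[11]=C('o')+2=7+2=9
L[12]='a': occ=0, LF[12]=C('a')+0=1+0=1
L[13]='$': occ=0, LF[13]=C('$')+0=0+0=0
L[14]='a': occ=1, LF[14]=C('a')+1=1+1=2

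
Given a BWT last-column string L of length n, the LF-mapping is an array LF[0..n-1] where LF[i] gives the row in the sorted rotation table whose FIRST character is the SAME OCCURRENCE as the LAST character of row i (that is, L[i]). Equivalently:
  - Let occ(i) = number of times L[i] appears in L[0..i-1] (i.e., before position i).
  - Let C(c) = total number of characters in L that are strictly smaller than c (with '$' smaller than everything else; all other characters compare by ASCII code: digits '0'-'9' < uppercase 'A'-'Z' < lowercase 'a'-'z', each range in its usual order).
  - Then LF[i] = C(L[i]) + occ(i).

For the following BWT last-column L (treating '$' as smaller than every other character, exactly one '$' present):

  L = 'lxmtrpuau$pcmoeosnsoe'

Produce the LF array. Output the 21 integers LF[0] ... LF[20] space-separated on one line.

Char counts: '$':1, 'a':1, 'c':1, 'e':2, 'l':1, 'm':2, 'n':1, 'o':3, 'p':2, 'r':1, 's':2, 't':1, 'u':2, 'x':1
C (first-col start): C('$')=0, C('a')=1, C('c')=2, C('e')=3, C('l')=5, C('m')=6, C('n')=8, C('o')=9, C('p')=12, C('r')=14, C('s')=15, C('t')=17, C('u')=18, C('x')=20
L[0]='l': occ=0, LF[0]=C('l')+0=5+0=5
L[1]='x': occ=0, LF[1]=C('x')+0=20+0=20
L[2]='m': occ=0, LF[2]=C('m')+0=6+0=6
L[3]='t': occ=0, LF[3]=C('t')+0=17+0=17
L[4]='r': occ=0, LF[4]=C('r')+0=14+0=14
L[5]='p': occ=0, LF[5]=C('p')+0=12+0=12
L[6]='u': occ=0, LF[6]=C('u')+0=18+0=18
L[7]='a': occ=0, LF[7]=C('a')+0=1+0=1
L[8]='u': occ=1, LF[8]=C('u')+1=18+1=19
L[9]='$': occ=0, LF[9]=C('$')+0=0+0=0
L[10]='p': occ=1, LF[10]=C('p')+1=12+1=13
L[11]='c': occ=0, LF[11]=C('c')+0=2+0=2
L[12]='m': occ=1, LF[12]=C('m')+1=6+1=7
L[13]='o': occ=0, LF[13]=C('o')+0=9+0=9
L[14]='e': occ=0, LF[14]=C('e')+0=3+0=3
L[15]='o': occ=1, LF[15]=C('o')+1=9+1=10
L[16]='s': occ=0, LF[16]=C('s')+0=15+0=15
L[17]='n': occ=0, LF[17]=C('n')+0=8+0=8
L[18]='s': occ=1, LF[18]=C('s')+1=15+1=16
L[19]='o': occ=2, LF[19]=C('o')+2=9+2=11
L[20]='e': occ=1, LF[20]=C('e')+1=3+1=4

Answer: 5 20 6 17 14 12 18 1 19 0 13 2 7 9 3 10 15 8 16 11 4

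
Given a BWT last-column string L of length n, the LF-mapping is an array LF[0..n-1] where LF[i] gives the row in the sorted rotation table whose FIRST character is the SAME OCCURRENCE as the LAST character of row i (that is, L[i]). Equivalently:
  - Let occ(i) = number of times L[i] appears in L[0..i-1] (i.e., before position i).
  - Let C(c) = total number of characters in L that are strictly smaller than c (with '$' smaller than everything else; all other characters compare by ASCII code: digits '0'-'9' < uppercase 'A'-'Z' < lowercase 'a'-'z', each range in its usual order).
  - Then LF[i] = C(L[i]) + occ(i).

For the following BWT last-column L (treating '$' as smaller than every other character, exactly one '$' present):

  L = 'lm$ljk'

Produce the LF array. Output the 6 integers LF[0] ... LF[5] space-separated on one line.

Char counts: '$':1, 'j':1, 'k':1, 'l':2, 'm':1
C (first-col start): C('$')=0, C('j')=1, C('k')=2, C('l')=3, C('m')=5
L[0]='l': occ=0, LF[0]=C('l')+0=3+0=3
L[1]='m': occ=0, LF[1]=C('m')+0=5+0=5
L[2]='$': occ=0, LF[2]=C('$')+0=0+0=0
L[3]='l': occ=1, LF[3]=C('l')+1=3+1=4
L[4]='j': occ=0, LF[4]=C('j')+0=1+0=1
L[5]='k': occ=0, LF[5]=C('k')+0=2+0=2

Answer: 3 5 0 4 1 2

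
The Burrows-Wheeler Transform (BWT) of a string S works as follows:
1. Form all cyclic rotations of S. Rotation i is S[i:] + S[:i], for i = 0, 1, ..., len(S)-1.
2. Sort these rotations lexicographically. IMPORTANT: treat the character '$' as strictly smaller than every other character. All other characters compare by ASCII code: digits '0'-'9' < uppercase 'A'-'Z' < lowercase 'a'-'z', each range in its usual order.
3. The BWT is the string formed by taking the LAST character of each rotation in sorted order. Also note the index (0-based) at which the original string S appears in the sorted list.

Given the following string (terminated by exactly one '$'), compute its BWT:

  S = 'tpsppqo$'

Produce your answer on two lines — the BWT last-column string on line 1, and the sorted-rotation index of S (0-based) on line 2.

Answer: oqsptpp$
7

Derivation:
All 8 rotations (rotation i = S[i:]+S[:i]):
  rot[0] = tpsppqo$
  rot[1] = psppqo$t
  rot[2] = sppqo$tp
  rot[3] = ppqo$tps
  rot[4] = pqo$tpsp
  rot[5] = qo$tpspp
  rot[6] = o$tpsppq
  rot[7] = $tpsppqo
Sorted (with $ < everything):
  sorted[0] = $tpsppqo  (last char: 'o')
  sorted[1] = o$tpsppq  (last char: 'q')
  sorted[2] = ppqo$tps  (last char: 's')
  sorted[3] = pqo$tpsp  (last char: 'p')
  sorted[4] = psppqo$t  (last char: 't')
  sorted[5] = qo$tpspp  (last char: 'p')
  sorted[6] = sppqo$tp  (last char: 'p')
  sorted[7] = tpsppqo$  (last char: '$')
Last column: oqsptpp$
Original string S is at sorted index 7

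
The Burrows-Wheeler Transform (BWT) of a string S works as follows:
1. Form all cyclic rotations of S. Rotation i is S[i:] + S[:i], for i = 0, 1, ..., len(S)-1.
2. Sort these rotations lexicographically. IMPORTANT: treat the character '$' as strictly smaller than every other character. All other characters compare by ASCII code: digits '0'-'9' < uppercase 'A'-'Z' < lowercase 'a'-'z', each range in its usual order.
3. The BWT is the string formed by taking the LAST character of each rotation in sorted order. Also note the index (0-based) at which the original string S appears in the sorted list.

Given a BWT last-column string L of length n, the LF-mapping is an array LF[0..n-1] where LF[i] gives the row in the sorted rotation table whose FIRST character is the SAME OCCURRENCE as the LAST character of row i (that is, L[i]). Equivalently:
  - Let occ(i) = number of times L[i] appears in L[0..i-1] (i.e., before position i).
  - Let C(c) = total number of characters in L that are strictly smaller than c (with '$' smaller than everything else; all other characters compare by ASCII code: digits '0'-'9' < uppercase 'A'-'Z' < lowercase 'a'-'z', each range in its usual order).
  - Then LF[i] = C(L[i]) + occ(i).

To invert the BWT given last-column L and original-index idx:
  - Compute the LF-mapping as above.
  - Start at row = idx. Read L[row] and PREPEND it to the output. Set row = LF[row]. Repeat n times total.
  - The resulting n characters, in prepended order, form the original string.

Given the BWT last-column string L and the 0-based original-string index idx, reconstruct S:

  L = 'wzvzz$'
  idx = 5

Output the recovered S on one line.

Answer: zzzvw$

Derivation:
LF mapping: 2 3 1 4 5 0
Walk LF starting at row 5, prepending L[row]:
  step 1: row=5, L[5]='$', prepend. Next row=LF[5]=0
  step 2: row=0, L[0]='w', prepend. Next row=LF[0]=2
  step 3: row=2, L[2]='v', prepend. Next row=LF[2]=1
  step 4: row=1, L[1]='z', prepend. Next row=LF[1]=3
  step 5: row=3, L[3]='z', prepend. Next row=LF[3]=4
  step 6: row=4, L[4]='z', prepend. Next row=LF[4]=5
Reversed output: zzzvw$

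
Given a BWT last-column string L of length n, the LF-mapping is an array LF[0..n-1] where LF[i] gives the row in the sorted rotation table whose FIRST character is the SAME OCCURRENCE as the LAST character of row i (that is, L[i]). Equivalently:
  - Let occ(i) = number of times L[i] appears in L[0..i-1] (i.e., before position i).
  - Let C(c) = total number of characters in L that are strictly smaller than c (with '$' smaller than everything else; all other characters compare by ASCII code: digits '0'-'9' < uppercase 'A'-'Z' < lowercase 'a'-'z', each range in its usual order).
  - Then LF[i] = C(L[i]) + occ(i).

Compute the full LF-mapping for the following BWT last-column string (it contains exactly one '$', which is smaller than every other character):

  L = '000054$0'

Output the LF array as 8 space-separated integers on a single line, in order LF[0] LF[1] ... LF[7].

Char counts: '$':1, '0':5, '4':1, '5':1
C (first-col start): C('$')=0, C('0')=1, C('4')=6, C('5')=7
L[0]='0': occ=0, LF[0]=C('0')+0=1+0=1
L[1]='0': occ=1, LF[1]=C('0')+1=1+1=2
L[2]='0': occ=2, LF[2]=C('0')+2=1+2=3
L[3]='0': occ=3, LF[3]=C('0')+3=1+3=4
L[4]='5': occ=0, LF[4]=C('5')+0=7+0=7
L[5]='4': occ=0, LF[5]=C('4')+0=6+0=6
L[6]='$': occ=0, LF[6]=C('$')+0=0+0=0
L[7]='0': occ=4, LF[7]=C('0')+4=1+4=5

Answer: 1 2 3 4 7 6 0 5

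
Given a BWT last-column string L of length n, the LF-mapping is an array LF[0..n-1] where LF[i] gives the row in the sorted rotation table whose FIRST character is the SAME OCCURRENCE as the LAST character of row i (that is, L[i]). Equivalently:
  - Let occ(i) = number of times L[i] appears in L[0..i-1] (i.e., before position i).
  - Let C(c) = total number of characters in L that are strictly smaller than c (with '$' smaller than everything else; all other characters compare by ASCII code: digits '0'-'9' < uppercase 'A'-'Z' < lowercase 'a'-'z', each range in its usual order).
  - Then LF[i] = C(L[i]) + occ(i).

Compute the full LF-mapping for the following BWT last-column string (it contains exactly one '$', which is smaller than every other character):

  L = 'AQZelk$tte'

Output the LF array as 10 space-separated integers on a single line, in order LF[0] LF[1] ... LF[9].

Answer: 1 2 3 4 7 6 0 8 9 5

Derivation:
Char counts: '$':1, 'A':1, 'Q':1, 'Z':1, 'e':2, 'k':1, 'l':1, 't':2
C (first-col start): C('$')=0, C('A')=1, C('Q')=2, C('Z')=3, C('e')=4, C('k')=6, C('l')=7, C('t')=8
L[0]='A': occ=0, LF[0]=C('A')+0=1+0=1
L[1]='Q': occ=0, LF[1]=C('Q')+0=2+0=2
L[2]='Z': occ=0, LF[2]=C('Z')+0=3+0=3
L[3]='e': occ=0, LF[3]=C('e')+0=4+0=4
L[4]='l': occ=0, LF[4]=C('l')+0=7+0=7
L[5]='k': occ=0, LF[5]=C('k')+0=6+0=6
L[6]='$': occ=0, LF[6]=C('$')+0=0+0=0
L[7]='t': occ=0, LF[7]=C('t')+0=8+0=8
L[8]='t': occ=1, LF[8]=C('t')+1=8+1=9
L[9]='e': occ=1, LF[9]=C('e')+1=4+1=5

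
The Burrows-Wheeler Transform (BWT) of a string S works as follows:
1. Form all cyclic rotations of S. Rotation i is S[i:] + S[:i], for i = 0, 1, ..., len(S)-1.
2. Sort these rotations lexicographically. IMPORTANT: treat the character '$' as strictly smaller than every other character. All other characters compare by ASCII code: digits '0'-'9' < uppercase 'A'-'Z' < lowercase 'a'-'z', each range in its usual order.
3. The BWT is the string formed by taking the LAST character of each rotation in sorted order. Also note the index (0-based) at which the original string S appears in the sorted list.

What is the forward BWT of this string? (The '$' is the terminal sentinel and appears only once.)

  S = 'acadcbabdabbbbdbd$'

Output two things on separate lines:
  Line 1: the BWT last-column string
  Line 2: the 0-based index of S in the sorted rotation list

Answer: ddb$ccabbdabadbbba
3

Derivation:
All 18 rotations (rotation i = S[i:]+S[:i]):
  rot[0] = acadcbabdabbbbdbd$
  rot[1] = cadcbabdabbbbdbd$a
  rot[2] = adcbabdabbbbdbd$ac
  rot[3] = dcbabdabbbbdbd$aca
  rot[4] = cbabdabbbbdbd$acad
  rot[5] = babdabbbbdbd$acadc
  rot[6] = abdabbbbdbd$acadcb
  rot[7] = bdabbbbdbd$acadcba
  rot[8] = dabbbbdbd$acadcbab
  rot[9] = abbbbdbd$acadcbabd
  rot[10] = bbbbdbd$acadcbabda
  rot[11] = bbbdbd$acadcbabdab
  rot[12] = bbdbd$acadcbabdabb
  rot[13] = bdbd$acadcbabdabbb
  rot[14] = dbd$acadcbabdabbbb
  rot[15] = bd$acadcbabdabbbbd
  rot[16] = d$acadcbabdabbbbdb
  rot[17] = $acadcbabdabbbbdbd
Sorted (with $ < everything):
  sorted[0] = $acadcbabdabbbbdbd  (last char: 'd')
  sorted[1] = abbbbdbd$acadcbabd  (last char: 'd')
  sorted[2] = abdabbbbdbd$acadcb  (last char: 'b')
  sorted[3] = acadcbabdabbbbdbd$  (last char: '$')
  sorted[4] = adcbabdabbbbdbd$ac  (last char: 'c')
  sorted[5] = babdabbbbdbd$acadc  (last char: 'c')
  sorted[6] = bbbbdbd$acadcbabda  (last char: 'a')
  sorted[7] = bbbdbd$acadcbabdab  (last char: 'b')
  sorted[8] = bbdbd$acadcbabdabb  (last char: 'b')
  sorted[9] = bd$acadcbabdabbbbd  (last char: 'd')
  sorted[10] = bdabbbbdbd$acadcba  (last char: 'a')
  sorted[11] = bdbd$acadcbabdabbb  (last char: 'b')
  sorted[12] = cadcbabdabbbbdbd$a  (last char: 'a')
  sorted[13] = cbabdabbbbdbd$acad  (last char: 'd')
  sorted[14] = d$acadcbabdabbbbdb  (last char: 'b')
  sorted[15] = dabbbbdbd$acadcbab  (last char: 'b')
  sorted[16] = dbd$acadcbabdabbbb  (last char: 'b')
  sorted[17] = dcbabdabbbbdbd$aca  (last char: 'a')
Last column: ddb$ccabbdabadbbba
Original string S is at sorted index 3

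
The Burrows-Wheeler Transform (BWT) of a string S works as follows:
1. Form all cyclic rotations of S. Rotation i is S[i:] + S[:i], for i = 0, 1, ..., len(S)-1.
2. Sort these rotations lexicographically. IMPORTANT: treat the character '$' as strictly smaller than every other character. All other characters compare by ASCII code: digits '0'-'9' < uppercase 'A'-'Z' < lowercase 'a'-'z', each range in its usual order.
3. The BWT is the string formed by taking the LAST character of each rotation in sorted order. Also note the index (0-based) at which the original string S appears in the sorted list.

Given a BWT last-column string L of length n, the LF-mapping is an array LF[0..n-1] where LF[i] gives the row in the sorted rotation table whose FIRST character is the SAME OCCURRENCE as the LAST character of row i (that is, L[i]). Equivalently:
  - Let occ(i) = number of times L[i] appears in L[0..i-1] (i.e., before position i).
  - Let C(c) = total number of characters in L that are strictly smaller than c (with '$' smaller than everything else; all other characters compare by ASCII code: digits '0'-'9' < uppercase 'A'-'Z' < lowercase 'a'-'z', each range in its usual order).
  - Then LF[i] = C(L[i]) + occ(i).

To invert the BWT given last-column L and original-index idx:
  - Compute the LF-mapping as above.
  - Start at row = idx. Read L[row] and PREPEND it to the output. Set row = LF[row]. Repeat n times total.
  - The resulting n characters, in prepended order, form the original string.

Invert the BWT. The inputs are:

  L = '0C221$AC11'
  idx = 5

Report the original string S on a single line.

Answer: 211CA21C0$

Derivation:
LF mapping: 1 8 5 6 2 0 7 9 3 4
Walk LF starting at row 5, prepending L[row]:
  step 1: row=5, L[5]='$', prepend. Next row=LF[5]=0
  step 2: row=0, L[0]='0', prepend. Next row=LF[0]=1
  step 3: row=1, L[1]='C', prepend. Next row=LF[1]=8
  step 4: row=8, L[8]='1', prepend. Next row=LF[8]=3
  step 5: row=3, L[3]='2', prepend. Next row=LF[3]=6
  step 6: row=6, L[6]='A', prepend. Next row=LF[6]=7
  step 7: row=7, L[7]='C', prepend. Next row=LF[7]=9
  step 8: row=9, L[9]='1', prepend. Next row=LF[9]=4
  step 9: row=4, L[4]='1', prepend. Next row=LF[4]=2
  step 10: row=2, L[2]='2', prepend. Next row=LF[2]=5
Reversed output: 211CA21C0$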